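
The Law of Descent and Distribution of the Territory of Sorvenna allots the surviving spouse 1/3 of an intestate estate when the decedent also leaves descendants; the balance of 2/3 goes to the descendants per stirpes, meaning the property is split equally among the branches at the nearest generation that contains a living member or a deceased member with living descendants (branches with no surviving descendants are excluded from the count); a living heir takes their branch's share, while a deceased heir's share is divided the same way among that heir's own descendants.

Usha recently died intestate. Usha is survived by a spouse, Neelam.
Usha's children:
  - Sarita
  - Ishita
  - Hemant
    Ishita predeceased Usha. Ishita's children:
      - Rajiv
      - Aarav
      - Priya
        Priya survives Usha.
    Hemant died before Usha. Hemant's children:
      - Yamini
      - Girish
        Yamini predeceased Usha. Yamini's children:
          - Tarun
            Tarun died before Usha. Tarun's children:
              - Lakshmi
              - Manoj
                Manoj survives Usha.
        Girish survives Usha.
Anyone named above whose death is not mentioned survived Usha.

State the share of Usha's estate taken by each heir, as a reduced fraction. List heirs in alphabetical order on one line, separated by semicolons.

Aarav 2/27; Girish 1/9; Lakshmi 1/18; Manoj 1/18; Neelam 1/3; Priya 2/27; Rajiv 2/27; Sarita 2/9

Neelam, as surviving spouse, takes 1/3.
The remaining 2/3 passes to Usha's descendants per stirpes.
The 2/3 is divided into 3 equal shares of 2/9 among Sarita, Ishita, Hemant.
Sarita is living and takes 2/9.
Ishita predeceased; the 2/9 allotted to Ishita's branch passes to Ishita's issue by representation.
The 2/9 is divided into 3 equal shares of 2/27 among Rajiv, Aarav, Priya.
Rajiv is living and takes 2/27.
Aarav is living and takes 2/27.
Priya is living and takes 2/27.
Hemant predeceased; the 2/9 allotted to Hemant's branch passes to Hemant's issue by representation.
The 2/9 is divided into 2 equal shares of 1/9 among Yamini, Girish.
Yamini predeceased; the 1/9 allotted to Yamini's branch passes to Yamini's issue by representation.
Tarun's line is the sole branch at this level, so the full 1/9 passes to Tarun's issue by representation.
The 1/9 is divided into 2 equal shares of 1/18 among Lakshmi, Manoj.
Lakshmi is living and takes 1/18.
Manoj is living and takes 1/18.
Girish is living and takes 1/9.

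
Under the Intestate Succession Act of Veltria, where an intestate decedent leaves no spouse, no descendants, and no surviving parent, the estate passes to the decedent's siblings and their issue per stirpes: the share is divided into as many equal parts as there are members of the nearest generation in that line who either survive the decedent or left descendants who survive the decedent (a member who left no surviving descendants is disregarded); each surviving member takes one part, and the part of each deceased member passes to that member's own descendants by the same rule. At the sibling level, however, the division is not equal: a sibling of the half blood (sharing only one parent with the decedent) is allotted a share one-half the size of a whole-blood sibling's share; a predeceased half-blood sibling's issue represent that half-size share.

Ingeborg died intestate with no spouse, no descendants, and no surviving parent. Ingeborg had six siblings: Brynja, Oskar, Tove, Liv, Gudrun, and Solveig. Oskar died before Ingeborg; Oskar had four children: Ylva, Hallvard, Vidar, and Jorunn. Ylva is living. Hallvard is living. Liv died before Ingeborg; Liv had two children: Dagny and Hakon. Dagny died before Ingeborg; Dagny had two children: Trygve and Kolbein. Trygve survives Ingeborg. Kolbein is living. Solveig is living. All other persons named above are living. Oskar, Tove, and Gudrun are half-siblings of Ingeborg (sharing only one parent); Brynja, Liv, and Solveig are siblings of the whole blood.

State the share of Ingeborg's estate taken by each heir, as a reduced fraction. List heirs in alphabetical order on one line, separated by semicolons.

No spouse, descendants, or parent survives, so the estate passes to Ingeborg's siblings per stirpes.
Half-blood siblings count for one-half the weight of whole-blood siblings at the initial division.
Dividing 1 in proportion to weights (total weight 9/2): Brynja (weight 1) → 2/9; Oskar (weight 1/2) → 1/9; Tove (weight 1/2) → 1/9; Liv (weight 1) → 2/9; Gudrun (weight 1/2) → 1/9; Solveig (weight 1) → 2/9.
Brynja is living and takes 2/9.
Oskar predeceased; the 1/9 allotted to Oskar's branch passes to Oskar's issue by representation.
The 1/9 is divided into 4 equal shares of 1/36 among Ylva, Hallvard, Vidar, Jorunn.
Ylva is living and takes 1/36.
Hallvard is living and takes 1/36.
Vidar is living and takes 1/36.
Jorunn is living and takes 1/36.
Tove is living and takes 1/9.
Liv predeceased; the 2/9 allotted to Liv's branch passes to Liv's issue by representation.
The 2/9 is divided into 2 equal shares of 1/9 among Dagny, Hakon.
Dagny predeceased; the 1/9 allotted to Dagny's branch passes to Dagny's issue by representation.
The 1/9 is divided into 2 equal shares of 1/18 among Trygve, Kolbein.
Trygve is living and takes 1/18.
Kolbein is living and takes 1/18.
Hakon is living and takes 1/9.
Gudrun is living and takes 1/9.
Solveig is living and takes 2/9.

Brynja 2/9; Gudrun 1/9; Hakon 1/9; Hallvard 1/36; Jorunn 1/36; Kolbein 1/18; Solveig 2/9; Tove 1/9; Trygve 1/18; Vidar 1/36; Ylva 1/36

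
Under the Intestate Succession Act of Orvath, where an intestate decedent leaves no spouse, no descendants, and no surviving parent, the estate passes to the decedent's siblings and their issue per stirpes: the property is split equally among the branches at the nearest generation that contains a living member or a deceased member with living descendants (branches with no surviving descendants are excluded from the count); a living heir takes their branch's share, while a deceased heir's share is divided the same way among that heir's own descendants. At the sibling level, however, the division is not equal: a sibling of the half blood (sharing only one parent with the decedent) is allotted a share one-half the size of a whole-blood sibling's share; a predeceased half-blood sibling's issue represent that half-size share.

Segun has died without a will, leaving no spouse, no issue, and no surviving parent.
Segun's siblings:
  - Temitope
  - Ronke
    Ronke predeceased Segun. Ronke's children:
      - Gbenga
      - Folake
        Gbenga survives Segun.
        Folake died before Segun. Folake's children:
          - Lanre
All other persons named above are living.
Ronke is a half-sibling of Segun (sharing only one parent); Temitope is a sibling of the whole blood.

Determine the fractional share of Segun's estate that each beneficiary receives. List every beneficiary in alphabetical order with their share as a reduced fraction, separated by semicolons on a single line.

No spouse, descendants, or parent survives, so the estate passes to Segun's siblings per stirpes.
Half-blood siblings count for one-half the weight of whole-blood siblings at the initial division.
Dividing 1 in proportion to weights (total weight 3/2): Temitope (weight 1) → 2/3; Ronke (weight 1/2) → 1/3.
Temitope is living and takes 2/3.
Ronke predeceased; the 1/3 allotted to Ronke's branch passes to Ronke's issue by representation.
The 1/3 is divided into 2 equal shares of 1/6 among Gbenga, Folake.
Gbenga is living and takes 1/6.
Folake predeceased; the 1/6 allotted to Folake's branch passes to Folake's issue by representation.
Lanre is the sole taker at this level and receives the full 1/6.

Gbenga 1/6; Lanre 1/6; Temitope 2/3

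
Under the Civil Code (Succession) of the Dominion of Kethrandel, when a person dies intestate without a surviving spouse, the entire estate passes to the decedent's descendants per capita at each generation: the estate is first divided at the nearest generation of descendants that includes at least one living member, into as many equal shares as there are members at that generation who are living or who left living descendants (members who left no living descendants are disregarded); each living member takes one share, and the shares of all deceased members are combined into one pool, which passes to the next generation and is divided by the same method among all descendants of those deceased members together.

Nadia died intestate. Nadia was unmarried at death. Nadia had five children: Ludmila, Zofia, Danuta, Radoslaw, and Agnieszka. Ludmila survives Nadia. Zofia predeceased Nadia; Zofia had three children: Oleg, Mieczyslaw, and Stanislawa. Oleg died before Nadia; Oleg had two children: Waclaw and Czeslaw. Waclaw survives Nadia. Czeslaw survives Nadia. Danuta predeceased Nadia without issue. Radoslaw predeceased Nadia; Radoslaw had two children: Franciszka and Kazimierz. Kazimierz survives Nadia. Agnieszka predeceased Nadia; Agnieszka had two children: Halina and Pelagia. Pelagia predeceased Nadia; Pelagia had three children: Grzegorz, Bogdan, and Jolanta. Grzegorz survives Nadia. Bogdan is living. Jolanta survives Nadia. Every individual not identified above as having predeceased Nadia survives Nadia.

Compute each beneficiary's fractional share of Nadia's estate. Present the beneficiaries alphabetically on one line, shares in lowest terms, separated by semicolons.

Bogdan 3/70; Czeslaw 3/70; Franciszka 3/28; Grzegorz 3/70; Halina 3/28; Jolanta 3/70; Kazimierz 3/28; Ludmila 1/4; Mieczyslaw 3/28; Stanislawa 3/28; Waclaw 3/70

There is no surviving spouse, so the entire estate passes to Nadia's descendants per capita at each generation.
At generation 1 (Ludmila, Zofia, Radoslaw, Agnieszka) there are 4 shares of (1)/4 = 1/4 each.
Living: Ludmila — each takes 1/4.
Deceased: Zofia, Radoslaw, and Agnieszka. Their combined 3/4 is pooled and carried to generation 2.
At generation 2 (Oleg, Mieczyslaw, Stanislawa, Franciszka, Kazimierz, Halina, Pelagia) there are 7 shares of (3/4)/7 = 3/28 each.
Living: Mieczyslaw, Stanislawa, Franciszka, Kazimierz, and Halina — each takes 3/28.
Deceased: Oleg and Pelagia. Their combined 3/14 is pooled and carried to generation 3.
At generation 3 (Waclaw, Czeslaw, Grzegorz, Bogdan, Jolanta) there are 5 shares of (3/14)/5 = 3/70 each.
Living: Waclaw, Czeslaw, Grzegorz, Bogdan, and Jolanta — each takes 3/70.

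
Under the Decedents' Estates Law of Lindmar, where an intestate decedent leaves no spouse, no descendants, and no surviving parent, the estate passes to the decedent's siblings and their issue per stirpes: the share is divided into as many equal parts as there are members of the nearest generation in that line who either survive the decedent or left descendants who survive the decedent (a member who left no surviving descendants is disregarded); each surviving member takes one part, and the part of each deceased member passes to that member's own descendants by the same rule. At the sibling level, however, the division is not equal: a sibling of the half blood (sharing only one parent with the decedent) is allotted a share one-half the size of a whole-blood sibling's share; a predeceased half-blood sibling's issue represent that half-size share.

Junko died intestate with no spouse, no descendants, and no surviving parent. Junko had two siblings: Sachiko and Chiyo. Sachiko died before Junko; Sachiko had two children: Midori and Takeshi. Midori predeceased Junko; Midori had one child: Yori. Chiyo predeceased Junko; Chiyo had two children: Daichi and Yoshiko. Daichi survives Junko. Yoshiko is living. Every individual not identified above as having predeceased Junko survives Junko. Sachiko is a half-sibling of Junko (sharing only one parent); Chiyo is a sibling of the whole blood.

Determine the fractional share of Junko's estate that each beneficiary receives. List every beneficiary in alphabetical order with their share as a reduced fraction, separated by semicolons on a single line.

Daichi 1/3; Takeshi 1/6; Yori 1/6; Yoshiko 1/3

No spouse, descendants, or parent survives, so the estate passes to Junko's siblings per stirpes.
Half-blood siblings count for one-half the weight of whole-blood siblings at the initial division.
Dividing 1 in proportion to weights (total weight 3/2): Sachiko (weight 1/2) → 1/3; Chiyo (weight 1) → 2/3.
Sachiko predeceased; the 1/3 allotted to Sachiko's branch passes to Sachiko's issue by representation.
The 1/3 is divided into 2 equal shares of 1/6 among Midori, Takeshi.
Midori predeceased; the 1/6 allotted to Midori's branch passes to Midori's issue by representation.
Yori is the sole taker at this level and receives the full 1/6.
Takeshi is living and takes 1/6.
Chiyo predeceased; the 2/3 allotted to Chiyo's branch passes to Chiyo's issue by representation.
The 2/3 is divided into 2 equal shares of 1/3 among Daichi, Yoshiko.
Daichi is living and takes 1/3.
Yoshiko is living and takes 1/3.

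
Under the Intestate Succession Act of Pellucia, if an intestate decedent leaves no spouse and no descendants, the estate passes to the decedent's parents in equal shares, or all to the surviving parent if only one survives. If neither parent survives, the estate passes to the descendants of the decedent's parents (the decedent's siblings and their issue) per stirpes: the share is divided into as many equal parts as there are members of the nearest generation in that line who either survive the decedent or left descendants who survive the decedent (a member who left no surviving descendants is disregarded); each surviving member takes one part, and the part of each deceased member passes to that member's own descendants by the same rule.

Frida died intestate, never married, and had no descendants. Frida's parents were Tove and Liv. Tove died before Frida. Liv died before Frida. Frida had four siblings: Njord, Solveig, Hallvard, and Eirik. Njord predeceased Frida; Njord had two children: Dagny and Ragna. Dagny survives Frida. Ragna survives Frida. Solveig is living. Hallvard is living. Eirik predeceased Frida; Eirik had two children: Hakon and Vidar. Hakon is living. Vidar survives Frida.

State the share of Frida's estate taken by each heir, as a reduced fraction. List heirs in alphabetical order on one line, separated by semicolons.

Neither parent survives and there are no descendants, so the estate passes to Frida's siblings and their issue per stirpes.
The estate is divided into 4 equal shares of 1/4 among Njord, Solveig, Hallvard, Eirik.
Njord predeceased; the 1/4 allotted to Njord's branch passes to Njord's issue by representation.
The 1/4 is divided into 2 equal shares of 1/8 among Dagny, Ragna.
Dagny is living and takes 1/8.
Ragna is living and takes 1/8.
Solveig is living and takes 1/4.
Hallvard is living and takes 1/4.
Eirik predeceased; the 1/4 allotted to Eirik's branch passes to Eirik's issue by representation.
The 1/4 is divided into 2 equal shares of 1/8 among Hakon, Vidar.
Hakon is living and takes 1/8.
Vidar is living and takes 1/8.

Dagny 1/8; Hakon 1/8; Hallvard 1/4; Ragna 1/8; Solveig 1/4; Vidar 1/8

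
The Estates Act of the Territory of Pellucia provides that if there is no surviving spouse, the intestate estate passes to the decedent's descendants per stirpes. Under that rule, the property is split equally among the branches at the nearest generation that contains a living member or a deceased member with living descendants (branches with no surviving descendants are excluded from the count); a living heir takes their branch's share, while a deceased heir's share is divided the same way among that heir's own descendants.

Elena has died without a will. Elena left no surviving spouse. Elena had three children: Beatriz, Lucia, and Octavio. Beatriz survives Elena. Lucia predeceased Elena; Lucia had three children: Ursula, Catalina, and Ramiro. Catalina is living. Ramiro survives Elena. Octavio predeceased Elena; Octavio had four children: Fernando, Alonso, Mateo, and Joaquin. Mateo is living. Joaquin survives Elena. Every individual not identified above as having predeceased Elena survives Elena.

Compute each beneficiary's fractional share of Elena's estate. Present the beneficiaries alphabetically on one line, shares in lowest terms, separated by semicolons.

There is no surviving spouse, so the entire estate passes to Elena's descendants per stirpes.
The estate is divided into 3 equal shares of 1/3 among Beatriz, Lucia, Octavio.
Beatriz is living and takes 1/3.
Lucia predeceased; the 1/3 allotted to Lucia's branch passes to Lucia's issue by representation.
The 1/3 is divided into 3 equal shares of 1/9 among Ursula, Catalina, Ramiro.
Ursula is living and takes 1/9.
Catalina is living and takes 1/9.
Ramiro is living and takes 1/9.
Octavio predeceased; the 1/3 allotted to Octavio's branch passes to Octavio's issue by representation.
The 1/3 is divided into 4 equal shares of 1/12 among Fernando, Alonso, Mateo, Joaquin.
Fernando is living and takes 1/12.
Alonso is living and takes 1/12.
Mateo is living and takes 1/12.
Joaquin is living and takes 1/12.

Alonso 1/12; Beatriz 1/3; Catalina 1/9; Fernando 1/12; Joaquin 1/12; Mateo 1/12; Ramiro 1/9; Ursula 1/9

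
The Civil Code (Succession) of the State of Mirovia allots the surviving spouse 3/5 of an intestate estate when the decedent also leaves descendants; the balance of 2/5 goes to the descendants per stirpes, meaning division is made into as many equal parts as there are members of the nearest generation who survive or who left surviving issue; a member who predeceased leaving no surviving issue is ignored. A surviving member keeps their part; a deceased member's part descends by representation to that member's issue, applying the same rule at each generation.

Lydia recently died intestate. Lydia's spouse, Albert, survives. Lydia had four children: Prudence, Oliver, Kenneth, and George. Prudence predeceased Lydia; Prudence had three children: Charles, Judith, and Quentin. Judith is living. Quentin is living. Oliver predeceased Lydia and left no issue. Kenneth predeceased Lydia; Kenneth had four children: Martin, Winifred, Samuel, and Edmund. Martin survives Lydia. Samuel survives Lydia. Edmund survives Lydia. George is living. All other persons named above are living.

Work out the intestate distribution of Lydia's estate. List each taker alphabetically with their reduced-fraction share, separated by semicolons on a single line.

Albert, as surviving spouse, takes 3/5.
The remaining 2/5 passes to Lydia's descendants per stirpes.
Oliver left no surviving issue, so that branch lapses and is disregarded.
The 2/5 is divided into 3 equal shares of 2/15 among Prudence, Kenneth, George.
Prudence predeceased; the 2/15 allotted to Prudence's branch passes to Prudence's issue by representation.
The 2/15 is divided into 3 equal shares of 2/45 among Charles, Judith, Quentin.
Charles is living and takes 2/45.
Judith is living and takes 2/45.
Quentin is living and takes 2/45.
Kenneth predeceased; the 2/15 allotted to Kenneth's branch passes to Kenneth's issue by representation.
The 2/15 is divided into 4 equal shares of 1/30 among Martin, Winifred, Samuel, Edmund.
Martin is living and takes 1/30.
Winifred is living and takes 1/30.
Samuel is living and takes 1/30.
Edmund is living and takes 1/30.
George is living and takes 2/15.

Albert 3/5; Charles 2/45; Edmund 1/30; George 2/15; Judith 2/45; Martin 1/30; Quentin 2/45; Samuel 1/30; Winifred 1/30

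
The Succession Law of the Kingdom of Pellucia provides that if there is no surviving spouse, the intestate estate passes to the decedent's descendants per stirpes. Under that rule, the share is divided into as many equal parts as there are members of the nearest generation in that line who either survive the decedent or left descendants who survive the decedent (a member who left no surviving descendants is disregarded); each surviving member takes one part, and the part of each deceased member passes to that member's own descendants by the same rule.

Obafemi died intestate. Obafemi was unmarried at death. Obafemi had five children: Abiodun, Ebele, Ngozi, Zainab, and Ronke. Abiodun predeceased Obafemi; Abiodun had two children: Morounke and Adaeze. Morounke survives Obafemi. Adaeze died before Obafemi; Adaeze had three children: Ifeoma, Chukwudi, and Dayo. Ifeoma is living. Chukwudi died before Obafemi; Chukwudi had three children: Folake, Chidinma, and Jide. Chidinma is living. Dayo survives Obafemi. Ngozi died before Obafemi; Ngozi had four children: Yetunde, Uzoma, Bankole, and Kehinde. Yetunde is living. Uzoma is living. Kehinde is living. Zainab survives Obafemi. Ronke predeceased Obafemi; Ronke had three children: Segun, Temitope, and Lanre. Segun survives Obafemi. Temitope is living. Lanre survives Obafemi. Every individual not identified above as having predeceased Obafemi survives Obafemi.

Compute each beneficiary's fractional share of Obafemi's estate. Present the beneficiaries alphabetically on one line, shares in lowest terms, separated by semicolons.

Bankole 1/20; Chidinma 1/90; Dayo 1/30; Ebele 1/5; Folake 1/90; Ifeoma 1/30; Jide 1/90; Kehinde 1/20; Lanre 1/15; Morounke 1/10; Segun 1/15; Temitope 1/15; Uzoma 1/20; Yetunde 1/20; Zainab 1/5

There is no surviving spouse, so the entire estate passes to Obafemi's descendants per stirpes.
The estate is divided into 5 equal shares of 1/5 among Abiodun, Ebele, Ngozi, Zainab, Ronke.
Abiodun predeceased; the 1/5 allotted to Abiodun's branch passes to Abiodun's issue by representation.
The 1/5 is divided into 2 equal shares of 1/10 among Morounke, Adaeze.
Morounke is living and takes 1/10.
Adaeze predeceased; the 1/10 allotted to Adaeze's branch passes to Adaeze's issue by representation.
The 1/10 is divided into 3 equal shares of 1/30 among Ifeoma, Chukwudi, Dayo.
Ifeoma is living and takes 1/30.
Chukwudi predeceased; the 1/30 allotted to Chukwudi's branch passes to Chukwudi's issue by representation.
The 1/30 is divided into 3 equal shares of 1/90 among Folake, Chidinma, Jide.
Folake is living and takes 1/90.
Chidinma is living and takes 1/90.
Jide is living and takes 1/90.
Dayo is living and takes 1/30.
Ebele is living and takes 1/5.
Ngozi predeceased; the 1/5 allotted to Ngozi's branch passes to Ngozi's issue by representation.
The 1/5 is divided into 4 equal shares of 1/20 among Yetunde, Uzoma, Bankole, Kehinde.
Yetunde is living and takes 1/20.
Uzoma is living and takes 1/20.
Bankole is living and takes 1/20.
Kehinde is living and takes 1/20.
Zainab is living and takes 1/5.
Ronke predeceased; the 1/5 allotted to Ronke's branch passes to Ronke's issue by representation.
The 1/5 is divided into 3 equal shares of 1/15 among Segun, Temitope, Lanre.
Segun is living and takes 1/15.
Temitope is living and takes 1/15.
Lanre is living and takes 1/15.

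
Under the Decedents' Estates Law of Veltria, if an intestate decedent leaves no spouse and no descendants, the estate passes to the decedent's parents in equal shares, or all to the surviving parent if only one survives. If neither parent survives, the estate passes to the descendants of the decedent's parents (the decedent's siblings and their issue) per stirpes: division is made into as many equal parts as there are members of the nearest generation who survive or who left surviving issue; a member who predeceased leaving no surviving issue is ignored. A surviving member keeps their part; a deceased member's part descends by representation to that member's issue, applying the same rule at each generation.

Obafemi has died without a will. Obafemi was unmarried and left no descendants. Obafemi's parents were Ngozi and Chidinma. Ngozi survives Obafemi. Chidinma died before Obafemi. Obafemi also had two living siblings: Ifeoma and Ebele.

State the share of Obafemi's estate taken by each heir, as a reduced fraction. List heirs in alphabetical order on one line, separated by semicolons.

Ngozi 1

Only one parent, Ngozi, survives, so Ngozi takes the entire estate. The siblings take nothing because a surviving parent has priority.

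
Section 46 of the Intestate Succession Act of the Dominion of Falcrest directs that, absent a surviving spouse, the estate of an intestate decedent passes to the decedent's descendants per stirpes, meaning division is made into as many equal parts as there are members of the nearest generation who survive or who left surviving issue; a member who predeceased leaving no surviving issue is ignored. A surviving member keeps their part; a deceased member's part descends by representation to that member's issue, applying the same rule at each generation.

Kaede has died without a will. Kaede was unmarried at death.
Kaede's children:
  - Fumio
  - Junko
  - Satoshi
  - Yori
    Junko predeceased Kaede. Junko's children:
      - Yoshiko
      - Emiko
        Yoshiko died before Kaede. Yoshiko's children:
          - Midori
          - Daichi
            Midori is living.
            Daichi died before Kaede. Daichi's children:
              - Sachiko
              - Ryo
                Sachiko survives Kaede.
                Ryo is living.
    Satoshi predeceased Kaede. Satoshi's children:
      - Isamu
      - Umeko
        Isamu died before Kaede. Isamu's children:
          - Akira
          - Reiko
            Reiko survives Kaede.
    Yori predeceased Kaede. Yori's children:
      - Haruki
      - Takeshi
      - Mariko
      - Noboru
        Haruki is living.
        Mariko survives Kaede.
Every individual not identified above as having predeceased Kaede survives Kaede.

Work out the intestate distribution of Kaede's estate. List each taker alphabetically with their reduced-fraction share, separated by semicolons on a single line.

Akira 1/16; Emiko 1/8; Fumio 1/4; Haruki 1/16; Mariko 1/16; Midori 1/16; Noboru 1/16; Reiko 1/16; Ryo 1/32; Sachiko 1/32; Takeshi 1/16; Umeko 1/8

There is no surviving spouse, so the entire estate passes to Kaede's descendants per stirpes.
The estate is divided into 4 equal shares of 1/4 among Fumio, Junko, Satoshi, Yori.
Fumio is living and takes 1/4.
Junko predeceased; the 1/4 allotted to Junko's branch passes to Junko's issue by representation.
The 1/4 is divided into 2 equal shares of 1/8 among Yoshiko, Emiko.
Yoshiko predeceased; the 1/8 allotted to Yoshiko's branch passes to Yoshiko's issue by representation.
The 1/8 is divided into 2 equal shares of 1/16 among Midori, Daichi.
Midori is living and takes 1/16.
Daichi predeceased; the 1/16 allotted to Daichi's branch passes to Daichi's issue by representation.
The 1/16 is divided into 2 equal shares of 1/32 among Sachiko, Ryo.
Sachiko is living and takes 1/32.
Ryo is living and takes 1/32.
Emiko is living and takes 1/8.
Satoshi predeceased; the 1/4 allotted to Satoshi's branch passes to Satoshi's issue by representation.
The 1/4 is divided into 2 equal shares of 1/8 among Isamu, Umeko.
Isamu predeceased; the 1/8 allotted to Isamu's branch passes to Isamu's issue by representation.
The 1/8 is divided into 2 equal shares of 1/16 among Akira, Reiko.
Akira is living and takes 1/16.
Reiko is living and takes 1/16.
Umeko is living and takes 1/8.
Yori predeceased; the 1/4 allotted to Yori's branch passes to Yori's issue by representation.
The 1/4 is divided into 4 equal shares of 1/16 among Haruki, Takeshi, Mariko, Noboru.
Haruki is living and takes 1/16.
Takeshi is living and takes 1/16.
Mariko is living and takes 1/16.
Noboru is living and takes 1/16.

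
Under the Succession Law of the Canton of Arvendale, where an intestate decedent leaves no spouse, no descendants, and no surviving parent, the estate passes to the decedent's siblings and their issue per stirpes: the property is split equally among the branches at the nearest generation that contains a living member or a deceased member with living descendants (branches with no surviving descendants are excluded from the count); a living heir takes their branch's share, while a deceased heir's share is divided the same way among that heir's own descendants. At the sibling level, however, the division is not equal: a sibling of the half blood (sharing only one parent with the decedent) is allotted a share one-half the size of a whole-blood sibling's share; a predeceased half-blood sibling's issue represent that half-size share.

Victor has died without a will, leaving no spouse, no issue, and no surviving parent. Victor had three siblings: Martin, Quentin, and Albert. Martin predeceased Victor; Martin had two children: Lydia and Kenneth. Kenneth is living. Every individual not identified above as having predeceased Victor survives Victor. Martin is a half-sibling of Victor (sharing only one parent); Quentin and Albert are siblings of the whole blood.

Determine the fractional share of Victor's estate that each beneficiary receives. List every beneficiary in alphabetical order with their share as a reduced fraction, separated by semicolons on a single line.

No spouse, descendants, or parent survives, so the estate passes to Victor's siblings per stirpes.
Half-blood siblings count for one-half the weight of whole-blood siblings at the initial division.
Dividing 1 in proportion to weights (total weight 5/2): Martin (weight 1/2) → 1/5; Quentin (weight 1) → 2/5; Albert (weight 1) → 2/5.
Martin predeceased; the 1/5 allotted to Martin's branch passes to Martin's issue by representation.
The 1/5 is divided into 2 equal shares of 1/10 among Lydia, Kenneth.
Lydia is living and takes 1/10.
Kenneth is living and takes 1/10.
Quentin is living and takes 2/5.
Albert is living and takes 2/5.

Albert 2/5; Kenneth 1/10; Lydia 1/10; Quentin 2/5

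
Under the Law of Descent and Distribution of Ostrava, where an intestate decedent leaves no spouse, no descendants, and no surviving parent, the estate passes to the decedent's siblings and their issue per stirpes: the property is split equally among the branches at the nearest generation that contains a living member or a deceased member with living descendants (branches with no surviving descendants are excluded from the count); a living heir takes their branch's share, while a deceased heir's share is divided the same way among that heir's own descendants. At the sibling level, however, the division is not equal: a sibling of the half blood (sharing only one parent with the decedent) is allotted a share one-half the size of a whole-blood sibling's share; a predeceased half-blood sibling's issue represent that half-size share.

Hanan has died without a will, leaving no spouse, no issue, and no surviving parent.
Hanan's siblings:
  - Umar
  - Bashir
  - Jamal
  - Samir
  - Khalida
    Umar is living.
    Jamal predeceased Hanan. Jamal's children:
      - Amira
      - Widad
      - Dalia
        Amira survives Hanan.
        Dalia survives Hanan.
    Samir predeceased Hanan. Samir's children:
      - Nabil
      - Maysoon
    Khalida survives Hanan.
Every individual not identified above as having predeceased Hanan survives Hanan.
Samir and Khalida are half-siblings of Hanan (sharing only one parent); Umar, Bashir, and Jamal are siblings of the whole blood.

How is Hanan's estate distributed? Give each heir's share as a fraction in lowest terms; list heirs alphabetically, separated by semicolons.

Amira 1/12; Bashir 1/4; Dalia 1/12; Khalida 1/8; Maysoon 1/16; Nabil 1/16; Umar 1/4; Widad 1/12

No spouse, descendants, or parent survives, so the estate passes to Hanan's siblings per stirpes.
Half-blood siblings count for one-half the weight of whole-blood siblings at the initial division.
Dividing 1 in proportion to weights (total weight 4): Umar (weight 1) → 1/4; Bashir (weight 1) → 1/4; Jamal (weight 1) → 1/4; Samir (weight 1/2) → 1/8; Khalida (weight 1/2) → 1/8.
Umar is living and takes 1/4.
Bashir is living and takes 1/4.
Jamal predeceased; the 1/4 allotted to Jamal's branch passes to Jamal's issue by representation.
The 1/4 is divided into 3 equal shares of 1/12 among Amira, Widad, Dalia.
Amira is living and takes 1/12.
Widad is living and takes 1/12.
Dalia is living and takes 1/12.
Samir predeceased; the 1/8 allotted to Samir's branch passes to Samir's issue by representation.
The 1/8 is divided into 2 equal shares of 1/16 among Nabil, Maysoon.
Nabil is living and takes 1/16.
Maysoon is living and takes 1/16.
Khalida is living and takes 1/8.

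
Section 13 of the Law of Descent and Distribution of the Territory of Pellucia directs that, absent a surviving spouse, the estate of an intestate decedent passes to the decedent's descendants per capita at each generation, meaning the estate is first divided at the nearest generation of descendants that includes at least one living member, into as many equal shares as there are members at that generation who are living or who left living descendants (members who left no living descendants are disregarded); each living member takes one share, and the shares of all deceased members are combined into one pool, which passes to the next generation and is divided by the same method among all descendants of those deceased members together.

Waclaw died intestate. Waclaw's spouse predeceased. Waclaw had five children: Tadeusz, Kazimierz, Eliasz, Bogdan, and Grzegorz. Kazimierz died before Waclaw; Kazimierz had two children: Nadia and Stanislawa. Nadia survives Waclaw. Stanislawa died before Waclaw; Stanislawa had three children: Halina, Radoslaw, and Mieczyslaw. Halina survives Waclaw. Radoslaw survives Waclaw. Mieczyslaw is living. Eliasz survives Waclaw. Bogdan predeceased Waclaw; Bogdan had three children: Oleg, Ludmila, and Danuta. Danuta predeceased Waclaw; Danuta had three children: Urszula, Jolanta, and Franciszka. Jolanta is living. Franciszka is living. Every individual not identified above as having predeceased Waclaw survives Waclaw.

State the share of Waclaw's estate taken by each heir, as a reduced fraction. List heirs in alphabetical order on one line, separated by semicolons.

Eliasz 1/5; Franciszka 2/75; Grzegorz 1/5; Halina 2/75; Jolanta 2/75; Ludmila 2/25; Mieczyslaw 2/75; Nadia 2/25; Oleg 2/25; Radoslaw 2/75; Tadeusz 1/5; Urszula 2/75

There is no surviving spouse, so the entire estate passes to Waclaw's descendants per capita at each generation.
At generation 1 (Tadeusz, Kazimierz, Eliasz, Bogdan, Grzegorz) there are 5 shares of (1)/5 = 1/5 each.
Living: Tadeusz, Eliasz, and Grzegorz — each takes 1/5.
Deceased: Kazimierz and Bogdan. Their combined 2/5 is pooled and carried to generation 2.
At generation 2 (Nadia, Stanislawa, Oleg, Ludmila, Danuta) there are 5 shares of (2/5)/5 = 2/25 each.
Living: Nadia, Oleg, and Ludmila — each takes 2/25.
Deceased: Stanislawa and Danuta. Their combined 4/25 is pooled and carried to generation 3.
At generation 3 (Halina, Radoslaw, Mieczyslaw, Urszula, Jolanta, Franciszka) there are 6 shares of (4/25)/6 = 2/75 each.
Living: Halina, Radoslaw, Mieczyslaw, Urszula, Jolanta, and Franciszka — each takes 2/75.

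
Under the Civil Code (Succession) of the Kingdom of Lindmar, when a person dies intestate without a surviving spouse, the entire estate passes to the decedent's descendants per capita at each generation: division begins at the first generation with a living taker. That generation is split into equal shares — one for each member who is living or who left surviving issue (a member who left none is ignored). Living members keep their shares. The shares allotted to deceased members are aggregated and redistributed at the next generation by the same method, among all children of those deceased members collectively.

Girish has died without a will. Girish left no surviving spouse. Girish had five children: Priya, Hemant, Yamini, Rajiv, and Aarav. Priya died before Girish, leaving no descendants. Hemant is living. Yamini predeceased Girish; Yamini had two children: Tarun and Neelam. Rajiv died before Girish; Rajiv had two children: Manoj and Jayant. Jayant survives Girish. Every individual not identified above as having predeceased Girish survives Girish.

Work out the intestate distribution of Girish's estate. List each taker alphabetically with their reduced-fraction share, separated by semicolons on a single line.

Aarav 1/4; Hemant 1/4; Jayant 1/8; Manoj 1/8; Neelam 1/8; Tarun 1/8

There is no surviving spouse, so the entire estate passes to Girish's descendants per capita at each generation.
At generation 1 (Hemant, Yamini, Rajiv, Aarav) there are 4 shares of (1)/4 = 1/4 each.
Living: Hemant and Aarav — each takes 1/4.
Deceased: Yamini and Rajiv. Their combined 1/2 is pooled and carried to generation 2.
At generation 2 (Tarun, Neelam, Manoj, Jayant) there are 4 shares of (1/2)/4 = 1/8 each.
Living: Tarun, Neelam, Manoj, and Jayant — each takes 1/8.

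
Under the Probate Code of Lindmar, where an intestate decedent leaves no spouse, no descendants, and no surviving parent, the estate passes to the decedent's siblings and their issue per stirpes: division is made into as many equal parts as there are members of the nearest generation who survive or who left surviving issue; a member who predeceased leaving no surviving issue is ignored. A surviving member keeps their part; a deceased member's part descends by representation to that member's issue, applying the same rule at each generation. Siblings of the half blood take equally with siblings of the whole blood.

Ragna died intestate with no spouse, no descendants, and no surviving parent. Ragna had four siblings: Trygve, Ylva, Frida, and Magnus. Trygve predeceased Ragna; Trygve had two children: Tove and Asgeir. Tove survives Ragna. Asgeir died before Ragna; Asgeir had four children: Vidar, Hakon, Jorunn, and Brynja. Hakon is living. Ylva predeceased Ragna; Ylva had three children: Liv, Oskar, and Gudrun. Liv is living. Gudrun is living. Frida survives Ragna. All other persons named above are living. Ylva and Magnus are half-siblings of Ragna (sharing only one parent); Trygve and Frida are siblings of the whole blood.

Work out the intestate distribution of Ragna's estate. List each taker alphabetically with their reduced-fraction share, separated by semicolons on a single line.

Brynja 1/32; Frida 1/4; Gudrun 1/12; Hakon 1/32; Jorunn 1/32; Liv 1/12; Magnus 1/4; Oskar 1/12; Tove 1/8; Vidar 1/32

No spouse, descendants, or parent survives, so the estate passes to Ragna's siblings per stirpes.
Half-blood and whole-blood siblings take equally under the stated rule.
The estate is divided into 4 equal shares of 1/4 among Trygve, Ylva, Frida, Magnus.
Trygve predeceased; the 1/4 allotted to Trygve's branch passes to Trygve's issue by representation.
The 1/4 is divided into 2 equal shares of 1/8 among Tove, Asgeir.
Tove is living and takes 1/8.
Asgeir predeceased; the 1/8 allotted to Asgeir's branch passes to Asgeir's issue by representation.
The 1/8 is divided into 4 equal shares of 1/32 among Vidar, Hakon, Jorunn, Brynja.
Vidar is living and takes 1/32.
Hakon is living and takes 1/32.
Jorunn is living and takes 1/32.
Brynja is living and takes 1/32.
Ylva predeceased; the 1/4 allotted to Ylva's branch passes to Ylva's issue by representation.
The 1/4 is divided into 3 equal shares of 1/12 among Liv, Oskar, Gudrun.
Liv is living and takes 1/12.
Oskar is living and takes 1/12.
Gudrun is living and takes 1/12.
Frida is living and takes 1/4.
Magnus is living and takes 1/4.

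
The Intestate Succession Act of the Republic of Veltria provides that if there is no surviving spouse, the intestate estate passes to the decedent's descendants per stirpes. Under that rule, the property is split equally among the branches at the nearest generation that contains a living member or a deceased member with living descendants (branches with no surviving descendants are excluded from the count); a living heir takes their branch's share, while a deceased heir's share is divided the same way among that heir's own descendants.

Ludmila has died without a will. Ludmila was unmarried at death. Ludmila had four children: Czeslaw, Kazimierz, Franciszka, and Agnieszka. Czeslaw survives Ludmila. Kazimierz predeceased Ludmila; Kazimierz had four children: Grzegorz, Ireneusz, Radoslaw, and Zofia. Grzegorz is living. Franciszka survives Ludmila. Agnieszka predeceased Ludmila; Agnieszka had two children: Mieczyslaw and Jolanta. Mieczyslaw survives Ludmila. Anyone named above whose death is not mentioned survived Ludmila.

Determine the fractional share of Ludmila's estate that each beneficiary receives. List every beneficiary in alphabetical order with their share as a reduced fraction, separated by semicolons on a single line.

Czeslaw 1/4; Franciszka 1/4; Grzegorz 1/16; Ireneusz 1/16; Jolanta 1/8; Mieczyslaw 1/8; Radoslaw 1/16; Zofia 1/16

There is no surviving spouse, so the entire estate passes to Ludmila's descendants per stirpes.
The estate is divided into 4 equal shares of 1/4 among Czeslaw, Kazimierz, Franciszka, Agnieszka.
Czeslaw is living and takes 1/4.
Kazimierz predeceased; the 1/4 allotted to Kazimierz's branch passes to Kazimierz's issue by representation.
The 1/4 is divided into 4 equal shares of 1/16 among Grzegorz, Ireneusz, Radoslaw, Zofia.
Grzegorz is living and takes 1/16.
Ireneusz is living and takes 1/16.
Radoslaw is living and takes 1/16.
Zofia is living and takes 1/16.
Franciszka is living and takes 1/4.
Agnieszka predeceased; the 1/4 allotted to Agnieszka's branch passes to Agnieszka's issue by representation.
The 1/4 is divided into 2 equal shares of 1/8 among Mieczyslaw, Jolanta.
Mieczyslaw is living and takes 1/8.
Jolanta is living and takes 1/8.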